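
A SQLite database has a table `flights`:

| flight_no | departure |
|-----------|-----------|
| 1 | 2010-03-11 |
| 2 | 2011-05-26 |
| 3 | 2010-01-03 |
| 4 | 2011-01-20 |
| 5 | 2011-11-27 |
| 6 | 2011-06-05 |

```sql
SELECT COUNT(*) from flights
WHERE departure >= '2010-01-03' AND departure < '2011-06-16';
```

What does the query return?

Rows in [2010-01-03, 2011-06-16): 2010-03-11, 2011-05-26, 2010-01-03, 2011-01-20, 2011-06-05 → 5 rows.

5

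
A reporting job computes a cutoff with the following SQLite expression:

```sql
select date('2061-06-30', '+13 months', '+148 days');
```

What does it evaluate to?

2062-12-25

Adding +13 months to 2061-06-30 gives 2062-07-30.
Applying '+148 days' to 2062-07-30: counting 148 days forward gives 2062-12-25.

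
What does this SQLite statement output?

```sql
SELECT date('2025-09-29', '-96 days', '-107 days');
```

2025-03-10

Applying '-96 days' to 2025-09-29: counting 96 days back gives 2025-06-25.
Applying '-107 days' to 2025-06-25: counting 107 days back gives 2025-03-10.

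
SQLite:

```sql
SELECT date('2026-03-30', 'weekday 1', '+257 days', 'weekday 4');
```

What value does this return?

`weekday 1` advances to the next Monday; 2026-03-30 is already a Monday, so it stays at 2026-03-30.
Applying '+257 days' to 2026-03-30: counting 257 days forward gives 2026-12-12.
`weekday 4` advances to the next Thursday; 2026-12-12 is a Saturday, so it moves forward to 2026-12-17.

2026-12-17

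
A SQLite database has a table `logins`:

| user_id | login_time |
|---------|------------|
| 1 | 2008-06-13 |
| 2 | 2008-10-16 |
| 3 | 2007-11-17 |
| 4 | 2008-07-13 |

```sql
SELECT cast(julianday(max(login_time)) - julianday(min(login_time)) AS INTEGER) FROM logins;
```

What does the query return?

334

MIN = 2007-11-17, MAX = 2008-10-16.
13 days remain in November 2007 after the 17th (30 − 17).
Full months from December 2007 through September 2008 contribute their day counts.
Then 16 days into October 2008.
Total: 13 + 31 + 31 + 29 + 31 + 30 + 31 + 30 + 31 + 31 + 30 + 16 = 334.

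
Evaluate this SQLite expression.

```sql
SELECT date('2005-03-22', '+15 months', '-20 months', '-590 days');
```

2003-03-12

Adding +15 months to 2005-03-22 gives 2006-06-22.
Adding -20 months to 2006-06-22 gives 2004-10-22.
Applying '-590 days' to 2004-10-22: counting 590 days back gives 2003-03-12.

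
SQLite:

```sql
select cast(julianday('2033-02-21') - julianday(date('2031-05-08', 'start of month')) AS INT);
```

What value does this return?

662

`start of month` rewinds 2031-05-08 to 2031-05-01.
30 days remain in May 2031 after the 1st (31 − 1).
Full months from June 2031 through January 2033 contribute their day counts.
Then 21 days into February 2033.
Total: 30 + 30 + 31 + 31 + 30 + 31 + 30 + 31 + 31 + 29 + 31 + 30 + 31 + 30 + 31 + 31 + 30 + 31 + 30 + 31 + 31 + 21 = 662.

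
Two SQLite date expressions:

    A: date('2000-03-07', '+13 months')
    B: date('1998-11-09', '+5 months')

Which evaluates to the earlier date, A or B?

B

A = 2001-04-07.
B = 1999-04-09.
B is earlier.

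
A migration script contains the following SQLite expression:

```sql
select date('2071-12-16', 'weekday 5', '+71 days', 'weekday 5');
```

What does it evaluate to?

2072-03-04

`weekday 5` advances to the next Friday; 2071-12-16 is a Wednesday, so it moves forward to 2071-12-18.
Applying '+71 days' to 2071-12-18: counting 71 days forward gives 2072-02-27.
`weekday 5` advances to the next Friday; 2072-02-27 is a Saturday, so it moves forward to 2072-03-04.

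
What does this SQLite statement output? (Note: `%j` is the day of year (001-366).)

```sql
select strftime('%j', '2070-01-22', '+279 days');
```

First apply '+279 days': 2070-01-22 → 2070-10-28.
Day-of-year for 2070-10-28: days since 2070-01-01 inclusive = 301, zero-padded to 301.

301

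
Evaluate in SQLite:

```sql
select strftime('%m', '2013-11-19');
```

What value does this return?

`%m` extracts the 2-digit month (01-12): 11.

11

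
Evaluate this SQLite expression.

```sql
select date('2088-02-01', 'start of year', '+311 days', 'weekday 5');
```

2088-11-12

`start of year` rewinds 2088-02-01 to 2088-01-01.
Applying '+311 days' to 2088-01-01: counting 311 days forward gives 2088-11-07.
`weekday 5` advances to the next Friday; 2088-11-07 is a Sunday, so it moves forward to 2088-11-12.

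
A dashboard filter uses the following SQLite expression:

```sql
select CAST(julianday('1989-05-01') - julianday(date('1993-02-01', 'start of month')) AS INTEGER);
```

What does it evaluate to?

-1372

`start of month` rewinds 1993-02-01 to 1993-02-01.
30 days remain in May 1989 after the 1st (31 − 1).
Full months from June 1989 through January 1993 contribute their day counts.
Then 1 day into February 1993.
Total: 30 + 30 + 31 + 31 + 30 + 31 + 30 + 31 + 31 + 28 + 31 + 30 + 31 + 30 + 31 + 31 + 30 + 31 + 30 + 31 + 31 + 28 + 31 + 30 + 31 + 30 + 31 + 31 + 30 + 31 + 30 + 31 + 31 + 29 + 31 + 30 + 31 + 30 + 31 + 31 + 30 + 31 + 30 + 31 + 31 + 1 = 1372.
The subtraction is earlier − later, so the result is −1372 → -1372.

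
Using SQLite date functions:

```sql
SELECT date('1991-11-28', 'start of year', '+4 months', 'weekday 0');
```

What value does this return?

1991-05-05

`start of year` rewinds 1991-11-28 to 1991-01-01.
Adding +4 months to 1991-01-01 gives 1991-05-01.
`weekday 0` advances to the next Sunday; 1991-05-01 is a Wednesday, so it moves forward to 1991-05-05.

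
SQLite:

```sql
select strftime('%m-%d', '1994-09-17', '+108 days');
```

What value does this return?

First apply '+108 days': 1994-09-17 → 1995-01-03.
`%m-%d` extracts the month-day: 01-03.

01-03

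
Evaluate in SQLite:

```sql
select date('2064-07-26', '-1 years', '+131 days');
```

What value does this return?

Adding -1 year to 2064-07-26 gives 2063-07-26.
Applying '+131 days' to 2063-07-26: counting 131 days forward gives 2063-12-04.

2063-12-04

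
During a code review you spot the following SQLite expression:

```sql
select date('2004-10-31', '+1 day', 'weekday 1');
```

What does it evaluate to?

October 2004 has 31 days; 0 remain after the 31st, so 1 days reach 2004-11-01.
`weekday 1` advances to the next Monday; 2004-11-01 is already a Monday, so it stays at 2004-11-01.

2004-11-01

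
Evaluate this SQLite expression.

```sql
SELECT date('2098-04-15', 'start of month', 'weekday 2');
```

2098-04-01

`start of month` rewinds 2098-04-15 to 2098-04-01.
`weekday 2` advances to the next Tuesday; 2098-04-01 is already a Tuesday, so it stays at 2098-04-01.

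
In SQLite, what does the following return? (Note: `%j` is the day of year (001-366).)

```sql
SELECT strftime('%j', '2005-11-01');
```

Day-of-year for 2005-11-01: days since 2005-01-01 inclusive = 305, zero-padded to 305.

305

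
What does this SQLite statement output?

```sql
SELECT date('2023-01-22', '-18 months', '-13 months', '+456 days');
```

Adding -18 months to 2023-01-22 gives 2021-07-22.
Adding -13 months to 2021-07-22 gives 2020-06-22.
Applying '+456 days' to 2020-06-22: counting 456 days forward gives 2021-09-21.

2021-09-21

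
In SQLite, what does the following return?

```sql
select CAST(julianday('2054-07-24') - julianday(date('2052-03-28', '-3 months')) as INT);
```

939

Adding -3 months to 2052-03-28 gives 2051-12-28.
3 days remain in December 2051 after the 28th (31 − 28).
Full months from January 2052 through June 2054 contribute their day counts.
Then 24 days into July 2054.
Total: 3 + 31 + 29 + 31 + 30 + 31 + 30 + 31 + 31 + 30 + 31 + 30 + 31 + 31 + 28 + 31 + 30 + 31 + 30 + 31 + 31 + 30 + 31 + 30 + 31 + 31 + 28 + 31 + 30 + 31 + 30 + 24 = 939.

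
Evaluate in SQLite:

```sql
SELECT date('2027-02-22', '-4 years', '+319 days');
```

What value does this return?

Adding -4 years to 2027-02-22 gives 2023-02-22.
Applying '+319 days' to 2023-02-22: counting 319 days forward gives 2024-01-07.

2024-01-07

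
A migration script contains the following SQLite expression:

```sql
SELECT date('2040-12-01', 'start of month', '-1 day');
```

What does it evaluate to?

`start of month` rewinds 2040-12-01 to 2040-12-01.
Going back 1 day from 2040-12-01 reaches 2040-11-30 (last day of November, 30 days).

2040-11-30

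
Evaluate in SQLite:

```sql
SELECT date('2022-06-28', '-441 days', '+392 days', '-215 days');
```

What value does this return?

2021-10-07

Applying '-441 days' to 2022-06-28: counting 441 days back gives 2021-04-13.
Applying '+392 days' to 2021-04-13: counting 392 days forward gives 2022-05-10.
Applying '-215 days' to 2022-05-10: counting 215 days back gives 2021-10-07.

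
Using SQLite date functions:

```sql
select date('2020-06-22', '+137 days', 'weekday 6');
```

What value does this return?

Applying '+137 days' to 2020-06-22: counting 137 days forward gives 2020-11-06.
`weekday 6` advances to the next Saturday; 2020-11-06 is a Friday, so it moves forward to 2020-11-07.

2020-11-07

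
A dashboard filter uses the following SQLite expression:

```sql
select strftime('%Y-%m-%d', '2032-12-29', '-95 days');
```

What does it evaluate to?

2032-09-25

First apply '-95 days': 2032-12-29 → 2032-09-25.
`%Y-%m-%d` extracts the ISO date: 2032-09-25.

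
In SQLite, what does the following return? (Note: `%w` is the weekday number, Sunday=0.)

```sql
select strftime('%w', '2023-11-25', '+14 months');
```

6

First apply '+14 months': 2023-11-25 → 2025-01-25.
2025-01-25 is a Saturday; with Sunday=0 that is 6.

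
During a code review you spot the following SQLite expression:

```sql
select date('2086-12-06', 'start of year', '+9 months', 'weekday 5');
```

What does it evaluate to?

2086-10-04

`start of year` rewinds 2086-12-06 to 2086-01-01.
Adding +9 months to 2086-01-01 gives 2086-10-01.
`weekday 5` advances to the next Friday; 2086-10-01 is a Tuesday, so it moves forward to 2086-10-04.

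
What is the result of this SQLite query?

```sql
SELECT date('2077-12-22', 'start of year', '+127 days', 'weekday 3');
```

`start of year` rewinds 2077-12-22 to 2077-01-01.
Applying '+127 days' to 2077-01-01: counting 127 days forward gives 2077-05-08.
`weekday 3` advances to the next Wednesday; 2077-05-08 is a Saturday, so it moves forward to 2077-05-12.

2077-05-12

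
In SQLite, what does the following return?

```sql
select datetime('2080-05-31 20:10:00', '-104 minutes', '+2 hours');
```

104 minutes = 1h 44m; -104 minutes from 2080-05-31 20:10:00 is 2080-05-31 18:26:00.
+2 hours from 2080-05-31 18:26:00 is 2080-05-31 20:26:00.

2080-05-31 20:26:00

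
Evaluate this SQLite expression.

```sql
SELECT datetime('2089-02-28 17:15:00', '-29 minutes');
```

2089-02-28 16:46:00

-29 minutes from 2089-02-28 17:15:00 is 2089-02-28 16:46:00.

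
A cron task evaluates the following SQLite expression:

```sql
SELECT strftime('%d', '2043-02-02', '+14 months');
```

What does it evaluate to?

02

First apply '+14 months': 2043-02-02 → 2044-04-02.
`%d` extracts the 2-digit day of month: 02.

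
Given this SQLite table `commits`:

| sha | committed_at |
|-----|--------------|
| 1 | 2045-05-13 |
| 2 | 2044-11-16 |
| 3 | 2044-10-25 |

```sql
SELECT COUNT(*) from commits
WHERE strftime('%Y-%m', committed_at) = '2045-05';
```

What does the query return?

Rows with year-month 2045-05: 2045-05-13 → 1.

1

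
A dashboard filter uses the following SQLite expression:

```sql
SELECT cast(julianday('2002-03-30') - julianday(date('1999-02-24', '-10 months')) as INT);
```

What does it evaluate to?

1436

Adding -10 months to 1999-02-24 gives 1998-04-24.
6 days remain in April 1998 after the 24th (30 − 24).
Full months from May 1998 through February 2002 contribute their day counts.
Then 30 days into March 2002.
Total: 6 + 31 + 30 + 31 + 31 + 30 + 31 + 30 + 31 + 31 + 28 + 31 + 30 + 31 + 30 + 31 + 31 + 30 + 31 + 30 + 31 + 31 + 29 + 31 + 30 + 31 + 30 + 31 + 31 + 30 + 31 + 30 + 31 + 31 + 28 + 31 + 30 + 31 + 30 + 31 + 31 + 30 + 31 + 30 + 31 + 31 + 28 + 30 = 1436.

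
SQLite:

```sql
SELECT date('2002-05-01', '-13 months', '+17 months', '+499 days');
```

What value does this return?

Adding -13 months to 2002-05-01 gives 2001-04-01.
Adding +17 months to 2001-04-01 gives 2002-09-01.
Applying '+499 days' to 2002-09-01: counting 499 days forward gives 2004-01-13.

2004-01-13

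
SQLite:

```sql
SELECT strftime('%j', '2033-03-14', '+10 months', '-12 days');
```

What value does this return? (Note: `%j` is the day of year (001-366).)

002

First apply '+10 months', '-12 days': 2033-03-14 → 2034-01-02.
Day-of-year for 2034-01-02: days since 2034-01-01 inclusive = 2, zero-padded to 002.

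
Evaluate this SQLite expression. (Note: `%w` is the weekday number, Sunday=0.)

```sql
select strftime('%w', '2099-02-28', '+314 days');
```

5

First apply '+314 days': 2099-02-28 → 2100-01-08.
2100-01-08 is a Friday; with Sunday=0 that is 5.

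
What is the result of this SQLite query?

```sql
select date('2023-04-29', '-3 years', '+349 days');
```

2021-04-13

Adding -3 years to 2023-04-29 gives 2020-04-29.
Applying '+349 days' to 2020-04-29: counting 349 days forward gives 2021-04-13.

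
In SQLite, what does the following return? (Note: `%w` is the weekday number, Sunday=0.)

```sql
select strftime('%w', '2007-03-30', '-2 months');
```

2

First apply '-2 months': 2007-03-30 → 2007-01-30.
2007-01-30 is a Tuesday; with Sunday=0 that is 2.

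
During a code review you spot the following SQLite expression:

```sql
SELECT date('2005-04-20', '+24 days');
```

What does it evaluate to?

April 2005 has 30 days; 10 remain after the 20th, so 11 days reach 2005-05-01.
Advancing 13 more days within May lands on 2005-05-14.

2005-05-14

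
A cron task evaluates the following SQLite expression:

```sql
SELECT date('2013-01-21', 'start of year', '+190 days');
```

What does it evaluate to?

`start of year` rewinds 2013-01-21 to 2013-01-01.
Applying '+190 days' to 2013-01-01: counting 190 days forward gives 2013-07-10.

2013-07-10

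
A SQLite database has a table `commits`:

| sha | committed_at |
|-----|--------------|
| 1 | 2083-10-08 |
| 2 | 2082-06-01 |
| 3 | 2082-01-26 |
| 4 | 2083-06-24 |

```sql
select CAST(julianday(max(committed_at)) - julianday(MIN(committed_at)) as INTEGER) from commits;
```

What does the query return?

620

MIN = 2082-01-26, MAX = 2083-10-08.
5 days remain in January 2082 after the 26th (31 − 26).
Full months from February 2082 through September 2083 contribute their day counts.
Then 8 days into October 2083.
Total: 5 + 28 + 31 + 30 + 31 + 30 + 31 + 31 + 30 + 31 + 30 + 31 + 31 + 28 + 31 + 30 + 31 + 30 + 31 + 31 + 30 + 8 = 620.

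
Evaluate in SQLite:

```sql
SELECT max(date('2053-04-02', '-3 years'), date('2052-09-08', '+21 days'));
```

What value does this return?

date('2053-04-02', '-3 years') → 2050-04-02.
date('2052-09-08', '+21 days') → 2052-09-29.
Later of the two is 2052-09-29.

2052-09-29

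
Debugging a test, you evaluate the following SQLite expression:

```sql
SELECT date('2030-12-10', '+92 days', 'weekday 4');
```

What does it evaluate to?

Applying '+92 days' to 2030-12-10: counting 92 days forward gives 2031-03-12.
`weekday 4` advances to the next Thursday; 2031-03-12 is a Wednesday, so it moves forward to 2031-03-13.

2031-03-13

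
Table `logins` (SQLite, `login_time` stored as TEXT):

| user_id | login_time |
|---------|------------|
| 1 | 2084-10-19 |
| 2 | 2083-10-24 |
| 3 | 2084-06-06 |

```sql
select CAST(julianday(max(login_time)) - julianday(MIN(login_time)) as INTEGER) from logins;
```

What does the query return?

MIN = 2083-10-24, MAX = 2084-10-19.
7 days remain in October 2083 after the 24th (31 − 24).
Full months from November 2083 through September 2084 contribute their day counts.
Then 19 days into October 2084.
Total: 7 + 30 + 31 + 31 + 29 + 31 + 30 + 31 + 30 + 31 + 31 + 30 + 19 = 361.

361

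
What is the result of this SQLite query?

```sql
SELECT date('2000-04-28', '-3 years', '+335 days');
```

Adding -3 years to 2000-04-28 gives 1997-04-28.
Applying '+335 days' to 1997-04-28: counting 335 days forward gives 1998-03-29.

1998-03-29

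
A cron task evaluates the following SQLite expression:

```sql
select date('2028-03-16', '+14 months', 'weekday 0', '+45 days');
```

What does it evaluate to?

2029-07-04

Adding +14 months to 2028-03-16 gives 2029-05-16.
`weekday 0` advances to the next Sunday; 2029-05-16 is a Wednesday, so it moves forward to 2029-05-20.
Applying '+45 days' to 2029-05-20: counting 45 days forward gives 2029-07-04.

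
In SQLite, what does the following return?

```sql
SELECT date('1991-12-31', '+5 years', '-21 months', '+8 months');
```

1995-12-01

Adding +5 years to 1991-12-31 gives 1996-12-31.
Adding -21 months to 1996-12-31 gives 1995-03-31.
Adding +8 months to 1995-03-31 targets 1995-11-31. November 1995 has only 30 days, so SQLite normalizes the 1-day overflow forward to 1995-12-01.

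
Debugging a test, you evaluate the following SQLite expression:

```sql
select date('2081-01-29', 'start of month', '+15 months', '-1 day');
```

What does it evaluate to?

2082-03-31

`start of month` rewinds 2081-01-29 to 2081-01-01.
Adding +15 months to 2081-01-01 gives 2082-04-01.
Going back 1 day from 2082-04-01 reaches 2082-03-31 (last day of March, 31 days).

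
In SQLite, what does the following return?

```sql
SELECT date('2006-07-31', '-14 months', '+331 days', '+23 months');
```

2008-03-27

Adding -14 months to 2006-07-31 gives 2005-05-31.
Applying '+331 days' to 2005-05-31: counting 331 days forward gives 2006-04-27.
Adding +23 months to 2006-04-27 gives 2008-03-27.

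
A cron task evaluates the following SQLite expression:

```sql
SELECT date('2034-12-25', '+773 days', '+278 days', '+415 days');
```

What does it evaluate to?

Applying '+773 days' to 2034-12-25: counting 773 days forward gives 2037-02-05.
Applying '+278 days' to 2037-02-05: counting 278 days forward gives 2037-11-10.
Applying '+415 days' to 2037-11-10: counting 415 days forward gives 2038-12-30.

2038-12-30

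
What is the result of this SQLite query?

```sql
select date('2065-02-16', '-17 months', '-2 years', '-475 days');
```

2060-05-29

Adding -17 months to 2065-02-16 gives 2063-09-16.
Adding -2 years to 2063-09-16 gives 2061-09-16.
Applying '-475 days' to 2061-09-16: counting 475 days back gives 2060-05-29.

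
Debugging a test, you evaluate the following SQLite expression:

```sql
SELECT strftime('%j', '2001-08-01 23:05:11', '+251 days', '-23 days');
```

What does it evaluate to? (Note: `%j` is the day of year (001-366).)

076

First apply '+251 days', '-23 days': 2001-08-01 23:05:11 → 2002-03-17 23:05:11.
Day-of-year for 2002-03-17: days since 2002-01-01 inclusive = 76, zero-padded to 076.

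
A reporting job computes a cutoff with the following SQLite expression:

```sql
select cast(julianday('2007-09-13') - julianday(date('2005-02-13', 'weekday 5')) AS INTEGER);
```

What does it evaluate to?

937

`weekday 5` advances to the next Friday; 2005-02-13 is a Sunday, so it moves forward to 2005-02-18.
10 days remain in February 2005 after the 18th (28 − 18).
Full months from March 2005 through August 2007 contribute their day counts.
Then 13 days into September 2007.
Total: 10 + 31 + 30 + 31 + 30 + 31 + 31 + 30 + 31 + 30 + 31 + 31 + 28 + 31 + 30 + 31 + 30 + 31 + 31 + 30 + 31 + 30 + 31 + 31 + 28 + 31 + 30 + 31 + 30 + 31 + 31 + 13 = 937.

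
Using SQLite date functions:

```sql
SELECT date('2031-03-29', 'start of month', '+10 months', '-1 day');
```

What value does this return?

`start of month` rewinds 2031-03-29 to 2031-03-01.
Adding +10 months to 2031-03-01 gives 2032-01-01.
Going back 1 day from 2032-01-01 reaches 2031-12-31 (last day of December, 31 days).

2031-12-31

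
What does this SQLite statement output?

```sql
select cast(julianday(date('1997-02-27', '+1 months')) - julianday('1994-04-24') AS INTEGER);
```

Adding +1 month to 1997-02-27 gives 1997-03-27.
6 days remain in April 1994 after the 24th (30 − 24).
Full months from May 1994 through February 1997 contribute their day counts.
Then 27 days into March 1997.
Total: 6 + 31 + 30 + 31 + 31 + 30 + 31 + 30 + 31 + 31 + 28 + 31 + 30 + 31 + 30 + 31 + 31 + 30 + 31 + 30 + 31 + 31 + 29 + 31 + 30 + 31 + 30 + 31 + 31 + 30 + 31 + 30 + 31 + 31 + 28 + 27 = 1068.

1068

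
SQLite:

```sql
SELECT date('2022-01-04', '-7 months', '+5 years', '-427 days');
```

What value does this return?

Adding -7 months to 2022-01-04 gives 2021-06-04.
Adding +5 years to 2021-06-04 gives 2026-06-04.
Applying '-427 days' to 2026-06-04: counting 427 days back gives 2025-04-03.

2025-04-03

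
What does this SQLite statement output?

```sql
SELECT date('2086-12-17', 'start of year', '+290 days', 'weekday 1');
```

2086-10-21

`start of year` rewinds 2086-12-17 to 2086-01-01.
Applying '+290 days' to 2086-01-01: counting 290 days forward gives 2086-10-18.
`weekday 1` advances to the next Monday; 2086-10-18 is a Friday, so it moves forward to 2086-10-21.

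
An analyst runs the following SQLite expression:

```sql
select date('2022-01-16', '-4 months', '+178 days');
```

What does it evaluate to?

Adding -4 months to 2022-01-16 gives 2021-09-16.
Applying '+178 days' to 2021-09-16: counting 178 days forward gives 2022-03-13.

2022-03-13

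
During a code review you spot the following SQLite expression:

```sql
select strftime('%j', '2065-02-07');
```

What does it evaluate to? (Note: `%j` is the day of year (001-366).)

038

Day-of-year for 2065-02-07: days since 2065-01-01 inclusive = 38, zero-padded to 038.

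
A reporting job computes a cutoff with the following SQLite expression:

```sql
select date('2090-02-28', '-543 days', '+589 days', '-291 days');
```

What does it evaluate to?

Applying '-543 days' to 2090-02-28: counting 543 days back gives 2088-09-03.
Applying '+589 days' to 2088-09-03: counting 589 days forward gives 2090-04-15.
Applying '-291 days' to 2090-04-15: counting 291 days back gives 2089-06-28.

2089-06-28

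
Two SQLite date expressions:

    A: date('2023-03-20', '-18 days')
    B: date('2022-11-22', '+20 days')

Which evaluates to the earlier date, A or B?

A = 2023-03-02.
B = 2022-12-12.
B is earlier.

B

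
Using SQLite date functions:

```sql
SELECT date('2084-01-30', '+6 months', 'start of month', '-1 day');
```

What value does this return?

2084-06-30

Adding +6 months to 2084-01-30 gives 2084-07-30.
`start of month` rewinds 2084-07-30 to 2084-07-01.
Going back 1 day from 2084-07-01 reaches 2084-06-30 (last day of June, 30 days).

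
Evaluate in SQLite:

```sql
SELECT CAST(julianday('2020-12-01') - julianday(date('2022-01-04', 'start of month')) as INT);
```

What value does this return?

-396

`start of month` rewinds 2022-01-04 to 2022-01-01.
30 days remain in December 2020 after the 1st (31 − 1).
Full months from January 2021 through December 2021 contribute their day counts.
Then 1 day into January 2022.
Total: 30 + 31 + 28 + 31 + 30 + 31 + 30 + 31 + 31 + 30 + 31 + 30 + 31 + 1 = 396.
The subtraction is earlier − later, so the result is −396 → -396.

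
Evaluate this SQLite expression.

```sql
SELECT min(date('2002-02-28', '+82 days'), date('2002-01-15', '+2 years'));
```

date('2002-02-28', '+82 days') → 2002-05-21.
date('2002-01-15', '+2 years') → 2004-01-15.
Earlier of the two is 2002-05-21.

2002-05-21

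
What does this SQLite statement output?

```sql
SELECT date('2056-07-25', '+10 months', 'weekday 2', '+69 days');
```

Adding +10 months to 2056-07-25 gives 2057-05-25.
`weekday 2` advances to the next Tuesday; 2057-05-25 is a Friday, so it moves forward to 2057-05-29.
Applying '+69 days' to 2057-05-29: counting 69 days forward gives 2057-08-06.

2057-08-06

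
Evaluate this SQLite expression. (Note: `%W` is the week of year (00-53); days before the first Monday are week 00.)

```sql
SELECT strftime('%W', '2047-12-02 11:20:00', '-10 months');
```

04

First apply '-10 months': 2047-12-02 11:20:00 → 2047-02-02 11:20:00.
2047-02-02 is a Saturday. SQLite's %W counts Mondays since the year started; the result is 04.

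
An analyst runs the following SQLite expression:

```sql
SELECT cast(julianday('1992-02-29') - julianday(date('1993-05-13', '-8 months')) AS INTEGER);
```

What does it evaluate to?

-197

Adding -8 months to 1993-05-13 gives 1992-09-13.
0 days remain in February 1992 after the 29th (29 − 29).
Full months from March 1992 through August 1992 contribute their day counts.
Then 13 days into September 1992.
Total: 0 + 31 + 30 + 31 + 30 + 31 + 31 + 13 = 197.
The subtraction is earlier − later, so the result is −197 → -197.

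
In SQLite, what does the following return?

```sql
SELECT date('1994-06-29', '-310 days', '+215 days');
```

1994-03-26

Applying '-310 days' to 1994-06-29: counting 310 days back gives 1993-08-23.
Applying '+215 days' to 1993-08-23: counting 215 days forward gives 1994-03-26.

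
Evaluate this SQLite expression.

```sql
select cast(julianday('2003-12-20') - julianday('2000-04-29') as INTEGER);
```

1330

1 day remains in April 2000 after the 29th (30 − 29).
Full months from May 2000 through November 2003 contribute their day counts.
Then 20 days into December 2003.
Total: 1 + 31 + 30 + 31 + 31 + 30 + 31 + 30 + 31 + 31 + 28 + 31 + 30 + 31 + 30 + 31 + 31 + 30 + 31 + 30 + 31 + 31 + 28 + 31 + 30 + 31 + 30 + 31 + 31 + 30 + 31 + 30 + 31 + 31 + 28 + 31 + 30 + 31 + 30 + 31 + 31 + 30 + 31 + 30 + 20 = 1330.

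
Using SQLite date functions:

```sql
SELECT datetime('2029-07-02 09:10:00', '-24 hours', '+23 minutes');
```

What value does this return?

-24 hours from 2029-07-02 09:10:00 is 2029-07-01 09:10:00 (crosses midnight).
+23 minutes from 2029-07-01 09:10:00 is 2029-07-01 09:33:00.

2029-07-01 09:33:00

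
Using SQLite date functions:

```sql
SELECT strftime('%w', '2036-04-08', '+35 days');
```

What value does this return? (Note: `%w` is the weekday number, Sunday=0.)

2

First apply '+35 days': 2036-04-08 → 2036-05-13.
2036-05-13 is a Tuesday; with Sunday=0 that is 2.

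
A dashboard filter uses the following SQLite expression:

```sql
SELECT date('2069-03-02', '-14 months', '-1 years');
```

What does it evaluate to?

2067-01-02

Adding -14 months to 2069-03-02 gives 2068-01-02.
Adding -1 year to 2068-01-02 gives 2067-01-02.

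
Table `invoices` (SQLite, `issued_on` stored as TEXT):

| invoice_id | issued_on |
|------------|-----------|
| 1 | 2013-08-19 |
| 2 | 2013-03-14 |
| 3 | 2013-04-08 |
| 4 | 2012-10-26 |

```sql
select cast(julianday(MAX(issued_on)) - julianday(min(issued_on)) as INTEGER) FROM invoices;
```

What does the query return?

MIN = 2012-10-26, MAX = 2013-08-19.
5 days remain in October 2012 after the 26th (31 − 26).
Full months from November 2012 through July 2013 contribute their day counts.
Then 19 days into August 2013.
Total: 5 + 30 + 31 + 31 + 28 + 31 + 30 + 31 + 30 + 31 + 19 = 297.

297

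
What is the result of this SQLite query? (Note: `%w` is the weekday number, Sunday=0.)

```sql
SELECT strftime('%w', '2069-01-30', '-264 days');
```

5

First apply '-264 days': 2069-01-30 → 2068-05-11.
2068-05-11 is a Friday; with Sunday=0 that is 5.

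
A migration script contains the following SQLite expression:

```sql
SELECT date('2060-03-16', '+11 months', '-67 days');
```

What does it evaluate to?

Adding +11 months to 2060-03-16 gives 2061-02-16.
Applying '-67 days' to 2061-02-16: counting 67 days back gives 2060-12-11.

2060-12-11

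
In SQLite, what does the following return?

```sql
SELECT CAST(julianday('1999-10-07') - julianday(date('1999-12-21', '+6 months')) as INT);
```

Adding +6 months to 1999-12-21 gives 2000-06-21.
24 days remain in October 1999 after the 7th (31 − 7).
Full months from November 1999 through May 2000 contribute their day counts.
Then 21 days into June 2000.
Total: 24 + 30 + 31 + 31 + 29 + 31 + 30 + 31 + 21 = 258.
The subtraction is earlier − later, so the result is −258 → -258.

-258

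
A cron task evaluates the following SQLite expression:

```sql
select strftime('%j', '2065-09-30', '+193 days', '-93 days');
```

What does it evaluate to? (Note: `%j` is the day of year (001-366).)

First apply '+193 days', '-93 days': 2065-09-30 → 2066-01-08.
Day-of-year for 2066-01-08: days since 2066-01-01 inclusive = 8, zero-padded to 008.

008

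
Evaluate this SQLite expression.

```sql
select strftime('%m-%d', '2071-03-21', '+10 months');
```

First apply '+10 months': 2071-03-21 → 2072-01-21.
`%m-%d` extracts the month-day: 01-21.

01-21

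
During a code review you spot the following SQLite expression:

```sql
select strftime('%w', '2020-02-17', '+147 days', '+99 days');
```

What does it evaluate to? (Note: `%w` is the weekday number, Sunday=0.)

2

First apply '+147 days', '+99 days': 2020-02-17 → 2020-10-20.
2020-10-20 is a Tuesday; with Sunday=0 that is 2.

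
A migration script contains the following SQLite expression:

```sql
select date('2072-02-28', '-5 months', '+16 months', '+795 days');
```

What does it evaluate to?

2075-04-03

Adding -5 months to 2072-02-28 gives 2071-09-28.
Adding +16 months to 2071-09-28 gives 2073-01-28.
Applying '+795 days' to 2073-01-28: counting 795 days forward gives 2075-04-03.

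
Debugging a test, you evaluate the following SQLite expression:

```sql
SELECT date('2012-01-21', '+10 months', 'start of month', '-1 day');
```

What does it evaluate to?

Adding +10 months to 2012-01-21 gives 2012-11-21.
`start of month` rewinds 2012-11-21 to 2012-11-01.
Going back 1 day from 2012-11-01 reaches 2012-10-31 (last day of October, 31 days).

2012-10-31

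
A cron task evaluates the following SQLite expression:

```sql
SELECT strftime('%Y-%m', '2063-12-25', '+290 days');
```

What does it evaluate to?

First apply '+290 days': 2063-12-25 → 2064-10-10.
`%Y-%m` extracts the year-month: 2064-10.

2064-10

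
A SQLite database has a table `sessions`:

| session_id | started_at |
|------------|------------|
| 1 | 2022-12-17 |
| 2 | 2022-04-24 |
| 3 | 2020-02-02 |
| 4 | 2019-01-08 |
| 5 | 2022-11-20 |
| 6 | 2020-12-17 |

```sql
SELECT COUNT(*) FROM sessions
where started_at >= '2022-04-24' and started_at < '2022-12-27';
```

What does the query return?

Rows in [2022-04-24, 2022-12-27): 2022-12-17, 2022-04-24, 2022-11-20 → 3 rows.

3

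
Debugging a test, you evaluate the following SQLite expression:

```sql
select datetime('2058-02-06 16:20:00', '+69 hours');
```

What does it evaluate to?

+69 hours from 2058-02-06 16:20:00 is 2058-02-09 13:20:00 (crosses midnight).

2058-02-09 13:20:00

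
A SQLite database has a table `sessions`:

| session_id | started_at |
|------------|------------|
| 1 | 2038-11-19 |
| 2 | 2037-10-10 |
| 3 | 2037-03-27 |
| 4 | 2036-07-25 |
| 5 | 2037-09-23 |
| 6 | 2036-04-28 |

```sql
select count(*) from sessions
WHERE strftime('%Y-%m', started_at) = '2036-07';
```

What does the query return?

1

Rows with year-month 2036-07: 2036-07-25 → 1.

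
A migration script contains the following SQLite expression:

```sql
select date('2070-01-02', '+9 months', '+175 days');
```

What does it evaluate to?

2071-03-26

Adding +9 months to 2070-01-02 gives 2070-10-02.
Applying '+175 days' to 2070-10-02: counting 175 days forward gives 2071-03-26.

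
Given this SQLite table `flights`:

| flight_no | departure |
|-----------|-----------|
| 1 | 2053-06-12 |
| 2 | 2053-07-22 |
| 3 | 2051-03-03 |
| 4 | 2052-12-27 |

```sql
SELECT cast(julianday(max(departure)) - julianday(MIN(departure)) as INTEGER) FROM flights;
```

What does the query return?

872

MIN = 2051-03-03, MAX = 2053-07-22.
28 days remain in March 2051 after the 3rd (31 − 3).
Full months from April 2051 through June 2053 contribute their day counts.
Then 22 days into July 2053.
Total: 28 + 30 + 31 + 30 + 31 + 31 + 30 + 31 + 30 + 31 + 31 + 29 + 31 + 30 + 31 + 30 + 31 + 31 + 30 + 31 + 30 + 31 + 31 + 28 + 31 + 30 + 31 + 30 + 22 = 872.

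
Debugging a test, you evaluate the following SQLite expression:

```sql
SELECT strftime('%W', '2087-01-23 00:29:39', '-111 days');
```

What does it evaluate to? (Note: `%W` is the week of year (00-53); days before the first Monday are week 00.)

First apply '-111 days': 2087-01-23 00:29:39 → 2086-10-04 00:29:39.
2086-10-04 is a Friday. SQLite's %W counts Mondays since the year started; the result is 39.

39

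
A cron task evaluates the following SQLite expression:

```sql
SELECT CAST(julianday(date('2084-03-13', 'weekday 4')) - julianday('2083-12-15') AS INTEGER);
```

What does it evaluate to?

92

`weekday 4` advances to the next Thursday; 2084-03-13 is a Monday, so it moves forward to 2084-03-16.
16 days remain in December 2083 after the 15th (31 − 15).
January 2084: 31 days.
February 2084: 29 days (leap year).
Then 16 days into March 2084.
Total: 16 + 31 + 29 + 16 = 92.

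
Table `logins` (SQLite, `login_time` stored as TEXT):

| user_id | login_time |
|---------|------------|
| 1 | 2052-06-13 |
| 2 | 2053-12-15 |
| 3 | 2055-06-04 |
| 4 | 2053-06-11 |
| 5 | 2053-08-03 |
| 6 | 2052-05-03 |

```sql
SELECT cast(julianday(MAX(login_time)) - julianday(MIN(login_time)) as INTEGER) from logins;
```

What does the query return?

1127

MIN = 2052-05-03, MAX = 2055-06-04.
28 days remain in May 2052 after the 3rd (31 − 3).
Full months from June 2052 through May 2055 contribute their day counts.
Then 4 days into June 2055.
Total: 28 + 30 + 31 + 31 + 30 + 31 + 30 + 31 + 31 + 28 + 31 + 30 + 31 + 30 + 31 + 31 + 30 + 31 + 30 + 31 + 31 + 28 + 31 + 30 + 31 + 30 + 31 + 31 + 30 + 31 + 30 + 31 + 31 + 28 + 31 + 30 + 31 + 4 = 1127.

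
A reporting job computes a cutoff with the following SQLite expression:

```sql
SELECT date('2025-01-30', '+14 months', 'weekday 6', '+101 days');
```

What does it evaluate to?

Adding +14 months to 2025-01-30 gives 2026-03-30.
`weekday 6` advances to the next Saturday; 2026-03-30 is a Monday, so it moves forward to 2026-04-04.
Applying '+101 days' to 2026-04-04: counting 101 days forward gives 2026-07-14.

2026-07-14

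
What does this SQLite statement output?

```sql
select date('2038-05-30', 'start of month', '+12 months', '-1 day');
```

`start of month` rewinds 2038-05-30 to 2038-05-01.
Adding +12 months to 2038-05-01 gives 2039-05-01.
Going back 1 day from 2039-05-01 reaches 2039-04-30 (last day of April, 30 days).

2039-04-30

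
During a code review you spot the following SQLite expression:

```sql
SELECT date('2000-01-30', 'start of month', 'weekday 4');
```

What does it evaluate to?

2000-01-06

`start of month` rewinds 2000-01-30 to 2000-01-01.
`weekday 4` advances to the next Thursday; 2000-01-01 is a Saturday, so it moves forward to 2000-01-06.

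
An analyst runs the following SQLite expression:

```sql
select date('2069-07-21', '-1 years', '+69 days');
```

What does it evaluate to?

2068-09-28

Adding -1 year to 2069-07-21 gives 2068-07-21.
Applying '+69 days' to 2068-07-21: counting 69 days forward gives 2068-09-28.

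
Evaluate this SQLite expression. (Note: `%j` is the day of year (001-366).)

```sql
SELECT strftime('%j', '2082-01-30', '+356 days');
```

First apply '+356 days': 2082-01-30 → 2083-01-21.
Day-of-year for 2083-01-21: days since 2083-01-01 inclusive = 21, zero-padded to 021.

021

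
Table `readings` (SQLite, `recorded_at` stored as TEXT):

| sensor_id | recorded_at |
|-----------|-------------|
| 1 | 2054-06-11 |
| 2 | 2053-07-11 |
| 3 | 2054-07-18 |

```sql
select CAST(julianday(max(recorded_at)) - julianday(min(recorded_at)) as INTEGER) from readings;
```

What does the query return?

MIN = 2053-07-11, MAX = 2054-07-18.
20 days remain in July 2053 after the 11th (31 − 11).
Full months from August 2053 through June 2054 contribute their day counts.
Then 18 days into July 2054.
Total: 20 + 31 + 30 + 31 + 30 + 31 + 31 + 28 + 31 + 30 + 31 + 30 + 18 = 372.

372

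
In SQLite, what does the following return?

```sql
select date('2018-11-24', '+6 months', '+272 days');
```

2020-02-20

Adding +6 months to 2018-11-24 gives 2019-05-24.
Applying '+272 days' to 2019-05-24: counting 272 days forward gives 2020-02-20.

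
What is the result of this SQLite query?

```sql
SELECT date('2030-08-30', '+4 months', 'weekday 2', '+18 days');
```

Adding +4 months to 2030-08-30 gives 2030-12-30.
`weekday 2` advances to the next Tuesday; 2030-12-30 is a Monday, so it moves forward to 2030-12-31.
December 2030 has 31 days; 0 remain after the 31st, so 1 days reach 2031-01-01.
Advancing 17 more days within January lands on 2031-01-18.

2031-01-18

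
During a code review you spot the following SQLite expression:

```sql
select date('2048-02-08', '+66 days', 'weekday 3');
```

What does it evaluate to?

2048-04-15

Applying '+66 days' to 2048-02-08: counting 66 days forward gives 2048-04-14.
`weekday 3` advances to the next Wednesday; 2048-04-14 is a Tuesday, so it moves forward to 2048-04-15.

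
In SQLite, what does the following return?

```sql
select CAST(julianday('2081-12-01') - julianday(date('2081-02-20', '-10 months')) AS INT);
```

590

Adding -10 months to 2081-02-20 gives 2080-04-20.
10 days remain in April 2080 after the 20th (30 − 20).
Full months from May 2080 through November 2081 contribute their day counts.
Then 1 day into December 2081.
Total: 10 + 31 + 30 + 31 + 31 + 30 + 31 + 30 + 31 + 31 + 28 + 31 + 30 + 31 + 30 + 31 + 31 + 30 + 31 + 30 + 1 = 590.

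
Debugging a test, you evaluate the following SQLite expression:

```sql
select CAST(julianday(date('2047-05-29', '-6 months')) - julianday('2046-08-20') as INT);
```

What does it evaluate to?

101

Adding -6 months to 2047-05-29 gives 2046-11-29.
11 days remain in August 2046 after the 20th (31 − 20).
September 2046: 30 days.
October 2046: 31 days.
Then 29 days into November 2046.
Total: 11 + 30 + 31 + 29 = 101.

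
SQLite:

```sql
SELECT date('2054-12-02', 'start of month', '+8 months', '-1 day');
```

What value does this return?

2055-07-31

`start of month` rewinds 2054-12-02 to 2054-12-01.
Adding +8 months to 2054-12-01 gives 2055-08-01.
Going back 1 day from 2055-08-01 reaches 2055-07-31 (last day of July, 31 days).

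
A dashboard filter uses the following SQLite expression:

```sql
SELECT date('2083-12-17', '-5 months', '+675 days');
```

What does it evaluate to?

2085-05-22

Adding -5 months to 2083-12-17 gives 2083-07-17.
Applying '+675 days' to 2083-07-17: counting 675 days forward gives 2085-05-22.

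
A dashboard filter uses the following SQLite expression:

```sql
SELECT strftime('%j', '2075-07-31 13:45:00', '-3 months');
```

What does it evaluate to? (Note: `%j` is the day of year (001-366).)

121

First apply '-3 months': 2075-07-31 13:45:00 → 2075-05-01 13:45:00.
Day-of-year for 2075-05-01: days since 2075-01-01 inclusive = 121, zero-padded to 121.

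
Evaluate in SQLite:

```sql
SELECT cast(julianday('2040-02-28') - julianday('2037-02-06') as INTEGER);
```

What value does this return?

1117

22 days remain in February 2037 after the 6th (28 − 6).
Full months from March 2037 through January 2040 contribute their day counts.
Then 28 days into February 2040.
Total: 22 + 31 + 30 + 31 + 30 + 31 + 31 + 30 + 31 + 30 + 31 + 31 + 28 + 31 + 30 + 31 + 30 + 31 + 31 + 30 + 31 + 30 + 31 + 31 + 28 + 31 + 30 + 31 + 30 + 31 + 31 + 30 + 31 + 30 + 31 + 31 + 28 = 1117.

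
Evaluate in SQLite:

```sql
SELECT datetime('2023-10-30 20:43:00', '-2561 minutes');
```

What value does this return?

2023-10-29 02:02:00

2561 minutes = 42h 41m; -2561 minutes from 2023-10-30 20:43:00 is 2023-10-29 02:02:00 (crosses midnight).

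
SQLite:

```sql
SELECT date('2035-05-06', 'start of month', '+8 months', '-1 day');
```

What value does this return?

`start of month` rewinds 2035-05-06 to 2035-05-01.
Adding +8 months to 2035-05-01 gives 2036-01-01.
Going back 1 day from 2036-01-01 reaches 2035-12-31 (last day of December, 31 days).

2035-12-31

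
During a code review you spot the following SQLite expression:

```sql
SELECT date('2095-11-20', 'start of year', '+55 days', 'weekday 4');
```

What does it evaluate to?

`start of year` rewinds 2095-11-20 to 2095-01-01.
Applying '+55 days' to 2095-01-01: counting 55 days forward gives 2095-02-25.
`weekday 4` advances to the next Thursday; 2095-02-25 is a Friday, so it moves forward to 2095-03-03.

2095-03-03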